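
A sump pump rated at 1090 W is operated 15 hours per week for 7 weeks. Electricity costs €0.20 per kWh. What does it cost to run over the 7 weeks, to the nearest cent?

Runtime = 15 h/week × 7 weeks = 105 h
Energy = 1.09 kW × 105 h = 114.45 kWh
Cost = 114.45 kWh × €0.20/kWh = €22.89

€22.89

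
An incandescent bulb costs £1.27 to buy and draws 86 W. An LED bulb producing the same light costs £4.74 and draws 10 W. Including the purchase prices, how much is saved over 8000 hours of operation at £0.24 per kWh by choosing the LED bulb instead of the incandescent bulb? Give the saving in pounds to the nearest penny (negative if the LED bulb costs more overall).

incandescent bulb: £1.27 + (86/1000) kW × 8000 h × £0.24 = £1.27 + £165.12 = £166.39
LED bulb: £4.74 + (10/1000) kW × 8000 h × £0.24 = £4.74 + £19.2 = £23.94
Saving = £166.39 − £23.94 = £142.45

£142.45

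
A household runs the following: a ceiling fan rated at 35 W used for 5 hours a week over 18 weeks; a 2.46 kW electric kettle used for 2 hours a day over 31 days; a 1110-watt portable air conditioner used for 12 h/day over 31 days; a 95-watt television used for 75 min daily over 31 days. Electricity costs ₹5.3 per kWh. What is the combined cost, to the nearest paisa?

₹3033.04

ceiling fan: Runtime = 5 h/week × 18 weeks = 90 h
ceiling fan: 0.035 kW × 90 h = 3.15 kWh
electric kettle: Runtime = 2 h/day × 31 days = 62 h
electric kettle: 2.46 kW × 62 h = 152.52 kWh
portable air conditioner: Runtime = 12 h/day × 31 days = 372 h
portable air conditioner: 1.11 kW × 372 h = 412.92 kWh
television: Runtime = 75 min × 31 = 2325 min = 38.75 h
television: 0.095 kW × 38.75 h = 3.68125 kWh
Total energy = 572.27125 kWh
Cost = 572.27125 × ₹5.3 = ₹3033.04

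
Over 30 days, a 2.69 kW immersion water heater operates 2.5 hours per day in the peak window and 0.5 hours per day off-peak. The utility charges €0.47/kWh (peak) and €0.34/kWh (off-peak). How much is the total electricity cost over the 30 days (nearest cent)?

€108.54

Peak energy = 2.69 kW × 2.5 h × 30 = 201.75 kWh
Off-peak energy = 2.69 kW × 0.5 h × 30 = 40.35 kWh
Cost = 201.75 × €0.47 + 40.35 × €0.34 = €94.8225 + €13.719 = €108.54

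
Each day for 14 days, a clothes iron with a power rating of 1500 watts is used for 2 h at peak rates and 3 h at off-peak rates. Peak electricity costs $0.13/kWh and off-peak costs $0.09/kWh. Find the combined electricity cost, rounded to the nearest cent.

$11.13

Peak energy = 1.5 kW × 2 h × 14 = 42 kWh
Off-peak energy = 1.5 kW × 3 h × 14 = 63 kWh
Cost = 42 × $0.13 + 63 × $0.09 = $5.46 + $5.67 = $11.13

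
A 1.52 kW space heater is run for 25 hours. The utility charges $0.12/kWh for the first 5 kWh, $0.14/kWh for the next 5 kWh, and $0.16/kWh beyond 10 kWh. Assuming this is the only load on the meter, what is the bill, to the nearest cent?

Energy = 1.52 kW × 25 h = 38 kWh
Tier 1 (0–5 kWh): 5 × $0.12 = $0.6
Tier 2 (5–10 kWh): 5 × $0.14 = $0.7
Above 10 kWh: 28 × $0.16 = $4.48
Bill = $5.78

$5.78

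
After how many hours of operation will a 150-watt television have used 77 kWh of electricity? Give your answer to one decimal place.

513.3 h

Hours = 77 kWh ÷ 0.15 kW = 513.3 h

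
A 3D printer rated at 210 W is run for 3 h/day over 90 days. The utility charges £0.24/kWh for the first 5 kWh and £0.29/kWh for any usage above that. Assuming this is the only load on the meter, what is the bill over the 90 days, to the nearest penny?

Runtime = 3 h/day × 90 days = 270 h
Energy = 0.21 kW × 270 h = 56.7 kWh
Tier 1 (0–5 kWh): 5 × £0.24 = £1.2
Above 5 kWh: 51.7 × £0.29 = £14.993
Bill = £16.19

£16.19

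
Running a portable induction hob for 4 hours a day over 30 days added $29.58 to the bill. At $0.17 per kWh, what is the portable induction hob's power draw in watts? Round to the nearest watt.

1450 W

Energy = $29.58 ÷ $0.17/kWh = 174 kWh
Runtime = 4 h/day × 30 days = 120 h
Power = 174 kWh ÷ 120 h = 1.45 kW = 1450 W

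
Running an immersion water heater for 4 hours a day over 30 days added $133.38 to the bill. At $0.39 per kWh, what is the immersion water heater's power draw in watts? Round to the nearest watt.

2850 W

Energy = $133.38 ÷ $0.39/kWh = 342 kWh
Runtime = 4 h/day × 30 days = 120 h
Power = 342 kWh ÷ 120 h = 2.85 kW = 2850 W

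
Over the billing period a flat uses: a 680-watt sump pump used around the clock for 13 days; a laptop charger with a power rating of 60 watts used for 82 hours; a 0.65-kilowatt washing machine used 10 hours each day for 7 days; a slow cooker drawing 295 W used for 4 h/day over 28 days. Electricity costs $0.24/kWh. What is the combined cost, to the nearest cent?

$70.95

sump pump: Runtime = 24 h × 13 = 312 h
sump pump: 0.68 kW × 312 h = 212.16 kWh
laptop charger: 0.06 kW × 82 h = 4.92 kWh
washing machine: Runtime = 10 h/day × 7 days = 70 h
washing machine: 0.65 kW × 70 h = 45.5 kWh
slow cooker: Runtime = 4 h/day × 28 days = 112 h
slow cooker: 0.295 kW × 112 h = 33.04 kWh
Total energy = 295.62 kWh
Cost = 295.62 × $0.24 = $70.95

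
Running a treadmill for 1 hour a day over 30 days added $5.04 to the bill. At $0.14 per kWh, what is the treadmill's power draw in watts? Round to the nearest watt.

Energy = $5.04 ÷ $0.14/kWh = 36 kWh
Runtime = 1 h/day × 30 days = 30 h
Power = 36 kWh ÷ 30 h = 1.2 kW = 1200 W

1200 W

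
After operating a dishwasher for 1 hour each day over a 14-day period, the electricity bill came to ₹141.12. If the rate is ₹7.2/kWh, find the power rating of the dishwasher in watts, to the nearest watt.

1400 W

Energy = ₹141.12 ÷ ₹7.2/kWh = 19.6 kWh
Runtime = 1 h/day × 14 days = 14 h
Power = 19.6 kWh ÷ 14 h = 1.4 kW = 1400 W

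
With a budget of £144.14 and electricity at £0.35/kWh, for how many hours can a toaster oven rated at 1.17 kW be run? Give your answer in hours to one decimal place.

352.0 h

Energy available = £144.14 ÷ £0.35/kWh = 411.8286 kWh
Hours = 411.8286 kWh ÷ 1.17 kW = 352.0 h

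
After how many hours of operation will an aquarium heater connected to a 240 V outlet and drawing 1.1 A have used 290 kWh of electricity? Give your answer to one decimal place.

Power = 1.1 A × 240 V = 264 W = 0.264 kW
Hours = 290 kWh ÷ 0.264 kW = 1098.5 h

1098.5 h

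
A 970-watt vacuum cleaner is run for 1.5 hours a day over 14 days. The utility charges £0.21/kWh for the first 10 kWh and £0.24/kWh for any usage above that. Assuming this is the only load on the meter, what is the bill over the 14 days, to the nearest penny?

Runtime = 1.5 h/day × 14 days = 21 h
Energy = 0.97 kW × 21 h = 20.37 kWh
Tier 1 (0–10 kWh): 10 × £0.21 = £2.1
Above 10 kWh: 10.37 × £0.24 = £2.4888
Bill = £4.59

£4.59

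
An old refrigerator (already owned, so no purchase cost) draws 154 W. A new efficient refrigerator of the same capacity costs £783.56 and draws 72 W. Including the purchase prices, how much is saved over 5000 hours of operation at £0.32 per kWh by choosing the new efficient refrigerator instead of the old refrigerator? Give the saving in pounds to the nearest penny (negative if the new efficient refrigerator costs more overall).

old refrigerator: £0.00 + (154/1000) kW × 5000 h × £0.32 = £0.00 + £246.4 = £246.4
new efficient refrigerator: £783.56 + (72/1000) kW × 5000 h × £0.32 = £783.56 + £115.2 = £898.76
Saving = £246.4 − £898.76 = −£652.36

-£652.36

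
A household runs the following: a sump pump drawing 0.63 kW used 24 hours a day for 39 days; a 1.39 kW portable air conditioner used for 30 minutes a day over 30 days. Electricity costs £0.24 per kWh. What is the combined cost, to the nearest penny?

£146.53

sump pump: Runtime = 24 h × 39 = 936 h
sump pump: 0.63 kW × 936 h = 589.68 kWh
portable air conditioner: Runtime = 30 min × 30 = 900 min = 15 h
portable air conditioner: 1.39 kW × 15 h = 20.85 kWh
Total energy = 610.53 kWh
Cost = 610.53 × £0.24 = £146.53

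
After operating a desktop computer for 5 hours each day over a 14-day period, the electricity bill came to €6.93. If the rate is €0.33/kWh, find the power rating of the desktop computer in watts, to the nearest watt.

300 W

Energy = €6.93 ÷ €0.33/kWh = 21 kWh
Runtime = 5 h/day × 14 days = 70 h
Power = 21 kWh ÷ 70 h = 0.3 kW = 300 W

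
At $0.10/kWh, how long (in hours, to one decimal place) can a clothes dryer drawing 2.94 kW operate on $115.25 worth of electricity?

392.0 h

Energy available = $115.25 ÷ $0.10/kWh = 1152.5 kWh
Hours = 1152.5 kWh ÷ 2.94 kW = 392.0 h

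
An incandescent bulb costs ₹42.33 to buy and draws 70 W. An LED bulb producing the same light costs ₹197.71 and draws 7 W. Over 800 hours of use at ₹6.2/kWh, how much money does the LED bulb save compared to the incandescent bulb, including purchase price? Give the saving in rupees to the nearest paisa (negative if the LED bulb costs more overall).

₹157.10

incandescent bulb: ₹42.33 + (70/1000) kW × 800 h × ₹6.2 = ₹42.33 + ₹347.2 = ₹389.53
LED bulb: ₹197.71 + (7/1000) kW × 800 h × ₹6.2 = ₹197.71 + ₹34.72 = ₹232.43
Saving = ₹389.53 − ₹232.43 = ₹157.1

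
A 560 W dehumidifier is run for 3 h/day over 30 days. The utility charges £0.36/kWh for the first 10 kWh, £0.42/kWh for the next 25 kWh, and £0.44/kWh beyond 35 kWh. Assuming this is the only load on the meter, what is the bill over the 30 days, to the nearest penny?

Runtime = 3 h/day × 30 days = 90 h
Energy = 0.56 kW × 90 h = 50.4 kWh
Tier 1 (0–10 kWh): 10 × £0.36 = £3.6
Tier 2 (10–35 kWh): 25 × £0.42 = £10.5
Above 35 kWh: 15.4 × £0.44 = £6.776
Bill = £20.88

£20.88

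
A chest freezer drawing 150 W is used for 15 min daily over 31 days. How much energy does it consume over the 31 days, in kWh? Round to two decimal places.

Runtime = 15 min × 31 = 465 min = 7.75 h
Energy = 0.15 kW × 7.75 h = 1.1625 kWh ≈ 1.16 kWh

1.16 kWh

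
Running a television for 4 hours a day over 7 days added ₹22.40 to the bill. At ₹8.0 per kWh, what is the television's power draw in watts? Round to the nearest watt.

100 W

Energy = ₹22.40 ÷ ₹8.0/kWh = 2.8 kWh
Runtime = 4 h/day × 7 days = 28 h
Power = 2.8 kWh ÷ 28 h = 0.1 kW = 100 W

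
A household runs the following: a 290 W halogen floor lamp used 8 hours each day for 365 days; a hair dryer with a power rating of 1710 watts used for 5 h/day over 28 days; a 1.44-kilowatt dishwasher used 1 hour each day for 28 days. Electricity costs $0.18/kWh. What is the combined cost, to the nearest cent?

$202.77

halogen floor lamp: Runtime = 8 h/day × 365 days = 2920 h
halogen floor lamp: 0.29 kW × 2920 h = 846.8 kWh
hair dryer: Runtime = 5 h/day × 28 days = 140 h
hair dryer: 1.71 kW × 140 h = 239.4 kWh
dishwasher: Runtime = 1 h/day × 28 days = 28 h
dishwasher: 1.44 kW × 28 h = 40.32 kWh
Total energy = 1126.52 kWh
Cost = 1126.52 × $0.18 = $202.77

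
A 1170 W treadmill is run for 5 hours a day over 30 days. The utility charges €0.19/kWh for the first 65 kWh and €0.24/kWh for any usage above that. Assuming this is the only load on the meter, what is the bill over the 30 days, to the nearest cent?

€38.87

Runtime = 5 h/day × 30 days = 150 h
Energy = 1.17 kW × 150 h = 175.5 kWh
Tier 1 (0–65 kWh): 65 × €0.19 = €12.35
Above 65 kWh: 110.5 × €0.24 = €26.52
Bill = €38.87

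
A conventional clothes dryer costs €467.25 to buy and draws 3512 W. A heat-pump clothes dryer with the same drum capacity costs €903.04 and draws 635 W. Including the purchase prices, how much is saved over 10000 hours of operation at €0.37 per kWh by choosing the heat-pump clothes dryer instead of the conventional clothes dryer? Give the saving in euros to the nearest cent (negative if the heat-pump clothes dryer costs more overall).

€10209.11

conventional clothes dryer: €467.25 + (3512/1000) kW × 10000 h × €0.37 = €467.25 + €12994.4 = €13461.65
heat-pump clothes dryer: €903.04 + (635/1000) kW × 10000 h × €0.37 = €903.04 + €2349.5 = €3252.54
Saving = €13461.65 − €3252.54 = €10209.11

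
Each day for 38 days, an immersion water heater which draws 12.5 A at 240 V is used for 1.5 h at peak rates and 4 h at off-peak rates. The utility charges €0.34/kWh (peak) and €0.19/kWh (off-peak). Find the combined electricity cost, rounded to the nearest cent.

Power = 12.5 A × 240 V = 3000 W = 3 kW
Peak energy = 3 kW × 1.5 h × 38 = 171 kWh
Off-peak energy = 3 kW × 4 h × 38 = 456 kWh
Cost = 171 × €0.34 + 456 × €0.19 = €58.14 + €86.64 = €144.78

€144.78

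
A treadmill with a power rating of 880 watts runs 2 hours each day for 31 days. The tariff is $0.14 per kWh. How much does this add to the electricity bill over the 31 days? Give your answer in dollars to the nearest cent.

$7.64

Runtime = 2 h/day × 31 days = 62 h
Energy = 0.88 kW × 62 h = 54.56 kWh
Cost = 54.56 kWh × $0.14/kWh = $7.64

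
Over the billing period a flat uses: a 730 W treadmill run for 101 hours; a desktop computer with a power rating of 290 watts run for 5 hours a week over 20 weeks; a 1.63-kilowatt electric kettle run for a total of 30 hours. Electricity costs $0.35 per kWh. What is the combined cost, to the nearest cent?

$53.07

treadmill: 0.73 kW × 101 h = 73.73 kWh
desktop computer: Runtime = 5 h/week × 20 weeks = 100 h
desktop computer: 0.29 kW × 100 h = 29 kWh
electric kettle: 1.63 kW × 30 h = 48.9 kWh
Total energy = 151.63 kWh
Cost = 151.63 × $0.35 = $53.07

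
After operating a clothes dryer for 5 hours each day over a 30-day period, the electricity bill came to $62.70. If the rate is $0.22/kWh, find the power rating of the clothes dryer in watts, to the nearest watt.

Energy = $62.70 ÷ $0.22/kWh = 285 kWh
Runtime = 5 h/day × 30 days = 150 h
Power = 285 kWh ÷ 150 h = 1.9 kW = 1900 W

1900 W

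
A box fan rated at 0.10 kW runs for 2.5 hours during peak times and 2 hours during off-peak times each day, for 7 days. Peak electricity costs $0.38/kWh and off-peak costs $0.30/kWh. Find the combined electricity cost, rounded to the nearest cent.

Peak energy = 0.1 kW × 2.5 h × 7 = 1.75 kWh
Off-peak energy = 0.1 kW × 2 h × 7 = 1.4 kWh
Cost = 1.75 × $0.38 + 1.4 × $0.30 = $0.665 + $0.42 = $1.09

$1.09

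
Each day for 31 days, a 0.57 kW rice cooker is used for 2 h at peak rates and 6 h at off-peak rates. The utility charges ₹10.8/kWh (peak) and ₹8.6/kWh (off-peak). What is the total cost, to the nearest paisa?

Peak energy = 0.57 kW × 2 h × 31 = 35.34 kWh
Off-peak energy = 0.57 kW × 6 h × 31 = 106.02 kWh
Cost = 35.34 × ₹10.8 + 106.02 × ₹8.6 = ₹381.672 + ₹911.772 = ₹1293.44

₹1293.44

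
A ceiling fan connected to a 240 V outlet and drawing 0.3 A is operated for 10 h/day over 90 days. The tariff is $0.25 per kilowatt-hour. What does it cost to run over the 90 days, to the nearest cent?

$16.20

Power = 0.3 A × 240 V = 72 W = 0.072 kW
Runtime = 10 h/day × 90 days = 900 h
Energy = 0.072 kW × 900 h = 64.8 kWh
Cost = 64.8 kWh × $0.25/kWh = $16.20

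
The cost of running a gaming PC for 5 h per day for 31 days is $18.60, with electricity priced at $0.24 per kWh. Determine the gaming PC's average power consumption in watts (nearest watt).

500 W

Energy = $18.60 ÷ $0.24/kWh = 77.5 kWh
Runtime = 5 h/day × 31 days = 155 h
Power = 77.5 kWh ÷ 155 h = 0.5 kW = 500 W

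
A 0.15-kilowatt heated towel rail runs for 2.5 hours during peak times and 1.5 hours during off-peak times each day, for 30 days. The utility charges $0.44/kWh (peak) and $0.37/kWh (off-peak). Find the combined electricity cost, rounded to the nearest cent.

Peak energy = 0.15 kW × 2.5 h × 30 = 11.25 kWh
Off-peak energy = 0.15 kW × 1.5 h × 30 = 6.75 kWh
Cost = 11.25 × $0.44 + 6.75 × $0.37 = $4.95 + $2.4975 = $7.45

$7.45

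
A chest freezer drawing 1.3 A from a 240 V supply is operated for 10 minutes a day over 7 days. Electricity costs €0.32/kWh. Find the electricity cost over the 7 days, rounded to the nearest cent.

Power = 1.3 A × 240 V = 312 W = 0.312 kW
Runtime = 10 min × 7 = 70 min = 1.166666… h
Energy = 0.312 kW × 1.166666… h = 0.364 kWh
Cost = 0.364 kWh × €0.32/kWh = €0.12

€0.12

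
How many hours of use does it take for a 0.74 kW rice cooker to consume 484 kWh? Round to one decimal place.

654.1 h

Hours = 484 kWh ÷ 0.74 kW = 654.1 h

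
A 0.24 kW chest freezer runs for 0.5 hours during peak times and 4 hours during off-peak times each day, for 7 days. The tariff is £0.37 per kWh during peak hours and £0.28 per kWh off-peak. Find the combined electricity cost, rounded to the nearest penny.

£2.19

Peak energy = 0.24 kW × 0.5 h × 7 = 0.84 kWh
Off-peak energy = 0.24 kW × 4 h × 7 = 6.72 kWh
Cost = 0.84 × £0.37 + 6.72 × £0.28 = £0.3108 + £1.8816 = £2.19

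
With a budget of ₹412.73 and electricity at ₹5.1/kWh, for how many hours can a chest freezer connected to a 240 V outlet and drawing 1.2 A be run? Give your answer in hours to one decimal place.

281.0 h

Power = 1.2 A × 240 V = 288 W = 0.288 kW
Energy available = ₹412.73 ÷ ₹5.1/kWh = 80.9275 kWh
Hours = 80.9275 kWh ÷ 0.288 kW = 281.0 h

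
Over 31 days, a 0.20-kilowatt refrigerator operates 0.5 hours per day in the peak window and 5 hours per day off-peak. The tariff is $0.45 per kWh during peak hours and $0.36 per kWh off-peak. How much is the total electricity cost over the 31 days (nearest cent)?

Peak energy = 0.2 kW × 0.5 h × 31 = 3.1 kWh
Off-peak energy = 0.2 kW × 5 h × 31 = 31 kWh
Cost = 3.1 × $0.45 + 31 × $0.36 = $1.395 + $11.16 = $12.56

$12.56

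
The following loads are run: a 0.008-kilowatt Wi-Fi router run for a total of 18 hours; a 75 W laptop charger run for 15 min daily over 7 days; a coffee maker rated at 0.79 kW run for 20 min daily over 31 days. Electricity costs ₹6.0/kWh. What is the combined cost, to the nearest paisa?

Wi-Fi router: 0.008 kW × 18 h = 0.144 kWh
laptop charger: Runtime = 15 min × 7 = 105 min = 1.75 h
laptop charger: 0.075 kW × 1.75 h = 0.13125 kWh
coffee maker: Runtime = 20 min × 31 = 620 min = 10.333333… h
coffee maker: 0.79 kW × 10.333333… h = 8.163333… kWh
Total energy = 8.438583… kWh
Cost = 8.438583… × ₹6.0 = ₹50.63

₹50.63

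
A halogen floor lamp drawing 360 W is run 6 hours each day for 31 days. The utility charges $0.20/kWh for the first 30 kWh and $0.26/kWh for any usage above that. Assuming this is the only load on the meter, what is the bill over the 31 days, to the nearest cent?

$15.61

Runtime = 6 h/day × 31 days = 186 h
Energy = 0.36 kW × 186 h = 66.96 kWh
Tier 1 (0–30 kWh): 30 × $0.20 = $6
Above 30 kWh: 36.96 × $0.26 = $9.6096
Bill = $15.61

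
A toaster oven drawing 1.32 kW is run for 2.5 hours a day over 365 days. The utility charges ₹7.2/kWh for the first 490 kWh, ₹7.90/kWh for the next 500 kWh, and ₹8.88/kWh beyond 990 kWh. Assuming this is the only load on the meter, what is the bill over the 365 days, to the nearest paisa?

₹9382.76

Runtime = 2.5 h/day × 365 days = 912.5 h
Energy = 1.32 kW × 912.5 h = 1204.5 kWh
Tier 1 (0–490 kWh): 490 × ₹7.2 = ₹3528
Tier 2 (490–990 kWh): 500 × ₹7.90 = ₹3950
Above 990 kWh: 214.5 × ₹8.88 = ₹1904.76
Bill = ₹9382.76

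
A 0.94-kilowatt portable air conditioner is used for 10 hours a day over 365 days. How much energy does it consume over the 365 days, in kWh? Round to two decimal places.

Runtime = 10 h/day × 365 days = 3650 h
Energy = 0.94 kW × 3650 h = 3431 kWh

3431.00 kWh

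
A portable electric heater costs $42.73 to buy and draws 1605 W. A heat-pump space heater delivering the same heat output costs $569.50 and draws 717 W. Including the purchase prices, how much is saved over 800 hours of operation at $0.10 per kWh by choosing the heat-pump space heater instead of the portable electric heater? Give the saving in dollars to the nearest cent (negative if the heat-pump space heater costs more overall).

portable electric heater: $42.73 + (1605/1000) kW × 800 h × $0.10 = $42.73 + $128.4 = $171.13
heat-pump space heater: $569.50 + (717/1000) kW × 800 h × $0.10 = $569.50 + $57.36 = $626.86
Saving = $171.13 − $626.86 = −$455.73

-$455.73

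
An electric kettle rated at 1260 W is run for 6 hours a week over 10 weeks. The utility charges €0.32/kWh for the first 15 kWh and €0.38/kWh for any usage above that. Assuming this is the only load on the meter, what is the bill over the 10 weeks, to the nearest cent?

Runtime = 6 h/week × 10 weeks = 60 h
Energy = 1.26 kW × 60 h = 75.6 kWh
Tier 1 (0–15 kWh): 15 × €0.32 = €4.8
Above 15 kWh: 60.6 × €0.38 = €23.028
Bill = €27.83

€27.83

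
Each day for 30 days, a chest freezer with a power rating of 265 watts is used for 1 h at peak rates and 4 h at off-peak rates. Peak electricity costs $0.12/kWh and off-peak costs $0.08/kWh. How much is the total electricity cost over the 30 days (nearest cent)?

$3.50

Peak energy = 0.265 kW × 1 h × 30 = 7.95 kWh
Off-peak energy = 0.265 kW × 4 h × 30 = 31.8 kWh
Cost = 7.95 × $0.12 + 31.8 × $0.08 = $0.954 + $2.544 = $3.50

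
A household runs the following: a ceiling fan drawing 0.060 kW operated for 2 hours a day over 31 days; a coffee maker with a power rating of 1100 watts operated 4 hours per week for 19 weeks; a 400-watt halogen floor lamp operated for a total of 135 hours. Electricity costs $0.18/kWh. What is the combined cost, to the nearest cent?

$25.44

ceiling fan: Runtime = 2 h/day × 31 days = 62 h
ceiling fan: 0.06 kW × 62 h = 3.72 kWh
coffee maker: Runtime = 4 h/week × 19 weeks = 76 h
coffee maker: 1.1 kW × 76 h = 83.6 kWh
halogen floor lamp: 0.4 kW × 135 h = 54 kWh
Total energy = 141.32 kWh
Cost = 141.32 × $0.18 = $25.44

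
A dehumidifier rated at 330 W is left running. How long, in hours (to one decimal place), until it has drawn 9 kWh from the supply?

Hours = 9 kWh ÷ 0.33 kW = 27.3 h

27.3 h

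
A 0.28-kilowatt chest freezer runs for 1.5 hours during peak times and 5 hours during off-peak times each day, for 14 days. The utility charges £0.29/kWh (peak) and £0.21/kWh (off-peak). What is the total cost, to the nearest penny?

Peak energy = 0.28 kW × 1.5 h × 14 = 5.88 kWh
Off-peak energy = 0.28 kW × 5 h × 14 = 19.6 kWh
Cost = 5.88 × £0.29 + 19.6 × £0.21 = £1.7052 + £4.116 = £5.82

£5.82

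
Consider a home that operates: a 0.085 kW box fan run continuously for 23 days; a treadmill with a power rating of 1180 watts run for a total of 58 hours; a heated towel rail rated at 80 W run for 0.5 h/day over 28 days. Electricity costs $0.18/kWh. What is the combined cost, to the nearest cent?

box fan: Runtime = 24 h × 23 = 552 h
box fan: 0.085 kW × 552 h = 46.92 kWh
treadmill: 1.18 kW × 58 h = 68.44 kWh
heated towel rail: Runtime = 0.5 h/day × 28 days = 14 h
heated towel rail: 0.08 kW × 14 h = 1.12 kWh
Total energy = 116.48 kWh
Cost = 116.48 × $0.18 = $20.97

$20.97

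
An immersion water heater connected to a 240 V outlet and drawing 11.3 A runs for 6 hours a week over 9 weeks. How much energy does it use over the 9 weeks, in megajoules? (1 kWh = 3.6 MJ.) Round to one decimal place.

Power = 11.3 A × 240 V = 2712 W = 2.712 kW
Runtime = 6 h/week × 9 weeks = 54 h
Energy = 2.712 kW × 54 h = 146.448 kWh
= 146.448 × 3.6 MJ = 527.2 MJ

527.2 MJ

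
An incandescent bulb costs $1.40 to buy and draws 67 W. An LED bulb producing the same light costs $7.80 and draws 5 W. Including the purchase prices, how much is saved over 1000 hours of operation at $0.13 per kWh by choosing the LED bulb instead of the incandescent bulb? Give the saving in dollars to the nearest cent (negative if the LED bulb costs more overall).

incandescent bulb: $1.40 + (67/1000) kW × 1000 h × $0.13 = $1.40 + $8.71 = $10.11
LED bulb: $7.80 + (5/1000) kW × 1000 h × $0.13 = $7.80 + $0.65 = $8.45
Saving = $10.11 − $8.45 = $1.66

$1.66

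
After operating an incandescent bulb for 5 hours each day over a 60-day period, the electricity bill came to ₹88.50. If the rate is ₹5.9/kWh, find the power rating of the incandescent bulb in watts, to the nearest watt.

Energy = ₹88.50 ÷ ₹5.9/kWh = 15 kWh
Runtime = 5 h/day × 60 days = 300 h
Power = 15 kWh ÷ 300 h = 0.05 kW = 50 W

50 W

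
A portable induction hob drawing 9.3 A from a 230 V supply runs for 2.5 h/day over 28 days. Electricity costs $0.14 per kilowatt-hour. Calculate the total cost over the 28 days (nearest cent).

Power = 9.3 A × 230 V = 2139 W = 2.139 kW
Runtime = 2.5 h/day × 28 days = 70 h
Energy = 2.139 kW × 70 h = 149.73 kWh
Cost = 149.73 kWh × $0.14/kWh = $20.96

$20.96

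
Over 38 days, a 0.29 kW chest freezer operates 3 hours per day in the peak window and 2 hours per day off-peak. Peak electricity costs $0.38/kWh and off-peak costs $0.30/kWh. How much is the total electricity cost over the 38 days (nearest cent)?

Peak energy = 0.29 kW × 3 h × 38 = 33.06 kWh
Off-peak energy = 0.29 kW × 2 h × 38 = 22.04 kWh
Cost = 33.06 × $0.38 + 22.04 × $0.30 = $12.5628 + $6.612 = $19.17

$19.17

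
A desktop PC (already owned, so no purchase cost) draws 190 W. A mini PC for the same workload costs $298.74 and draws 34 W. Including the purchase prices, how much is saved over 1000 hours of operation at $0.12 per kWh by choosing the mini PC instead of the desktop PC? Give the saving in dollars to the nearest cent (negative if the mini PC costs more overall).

-$280.02

desktop PC: $0.00 + (190/1000) kW × 1000 h × $0.12 = $0.00 + $22.8 = $22.8
mini PC: $298.74 + (34/1000) kW × 1000 h × $0.12 = $298.74 + $4.08 = $302.82
Saving = $22.8 − $302.82 = −$280.02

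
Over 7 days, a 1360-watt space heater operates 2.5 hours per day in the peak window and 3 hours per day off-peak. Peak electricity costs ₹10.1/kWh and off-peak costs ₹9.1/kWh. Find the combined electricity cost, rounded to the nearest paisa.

Peak energy = 1.36 kW × 2.5 h × 7 = 23.8 kWh
Off-peak energy = 1.36 kW × 3 h × 7 = 28.56 kWh
Cost = 23.8 × ₹10.1 + 28.56 × ₹9.1 = ₹240.38 + ₹259.896 = ₹500.28

₹500.28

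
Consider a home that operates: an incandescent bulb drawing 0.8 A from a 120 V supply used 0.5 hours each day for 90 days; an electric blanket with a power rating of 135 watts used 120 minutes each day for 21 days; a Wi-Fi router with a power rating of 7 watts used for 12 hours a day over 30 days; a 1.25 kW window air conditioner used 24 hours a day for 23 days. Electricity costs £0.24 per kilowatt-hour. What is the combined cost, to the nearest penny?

£168.60

incandescent bulb: Power = 0.8 A × 120 V = 96 W = 0.096 kW
incandescent bulb: Runtime = 0.5 h/day × 90 days = 45 h
incandescent bulb: 0.096 kW × 45 h = 4.32 kWh
electric blanket: Runtime = 120 min × 21 = 2520 min = 42 h
electric blanket: 0.135 kW × 42 h = 5.67 kWh
Wi-Fi router: Runtime = 12 h/day × 30 days = 360 h
Wi-Fi router: 0.007 kW × 360 h = 2.52 kWh
window air conditioner: Runtime = 24 h × 23 = 552 h
window air conditioner: 1.25 kW × 552 h = 690 kWh
Total energy = 702.51 kWh
Cost = 702.51 × £0.24 = £168.60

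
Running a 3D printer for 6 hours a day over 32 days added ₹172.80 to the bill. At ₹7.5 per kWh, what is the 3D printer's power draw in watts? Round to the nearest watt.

120 W

Energy = ₹172.80 ÷ ₹7.5/kWh = 23.04 kWh
Runtime = 6 h/day × 32 days = 192 h
Power = 23.04 kWh ÷ 192 h = 0.12 kW = 120 W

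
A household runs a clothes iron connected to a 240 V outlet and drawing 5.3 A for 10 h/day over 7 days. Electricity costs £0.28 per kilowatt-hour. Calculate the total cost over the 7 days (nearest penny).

£24.93

Power = 5.3 A × 240 V = 1272 W = 1.272 kW
Runtime = 10 h/day × 7 days = 70 h
Energy = 1.272 kW × 70 h = 89.04 kWh
Cost = 89.04 kWh × £0.28/kWh = £24.93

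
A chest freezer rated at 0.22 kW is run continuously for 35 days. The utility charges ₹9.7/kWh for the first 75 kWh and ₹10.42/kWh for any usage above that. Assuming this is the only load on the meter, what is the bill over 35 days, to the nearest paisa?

₹1871.62

Runtime = 24 h × 35 = 840 h
Energy = 0.22 kW × 840 h = 184.8 kWh
Tier 1 (0–75 kWh): 75 × ₹9.7 = ₹727.5
Above 75 kWh: 109.8 × ₹10.42 = ₹1144.116
Bill = ₹1871.62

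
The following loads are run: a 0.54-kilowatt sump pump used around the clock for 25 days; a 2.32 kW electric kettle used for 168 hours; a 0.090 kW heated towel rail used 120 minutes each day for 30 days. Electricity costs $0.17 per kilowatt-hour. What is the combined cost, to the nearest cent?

sump pump: Runtime = 24 h × 25 = 600 h
sump pump: 0.54 kW × 600 h = 324 kWh
electric kettle: 2.32 kW × 168 h = 389.76 kWh
heated towel rail: Runtime = 120 min × 30 = 3600 min = 60 h
heated towel rail: 0.09 kW × 60 h = 5.4 kWh
Total energy = 719.16 kWh
Cost = 719.16 × $0.17 = $122.26

$122.26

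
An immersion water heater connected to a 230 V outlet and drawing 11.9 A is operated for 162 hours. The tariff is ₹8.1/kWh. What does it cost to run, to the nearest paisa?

₹3591.49

Power = 11.9 A × 230 V = 2737 W = 2.737 kW
Energy = 2.737 kW × 162 h = 443.394 kWh
Cost = 443.394 kWh × ₹8.1/kWh = ₹3591.49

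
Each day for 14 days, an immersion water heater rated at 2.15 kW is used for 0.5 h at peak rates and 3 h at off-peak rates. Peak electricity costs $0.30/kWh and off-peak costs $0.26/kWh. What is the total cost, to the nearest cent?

$27.99

Peak energy = 2.15 kW × 0.5 h × 14 = 15.05 kWh
Off-peak energy = 2.15 kW × 3 h × 14 = 90.3 kWh
Cost = 15.05 × $0.30 + 90.3 × $0.26 = $4.515 + $23.478 = $27.99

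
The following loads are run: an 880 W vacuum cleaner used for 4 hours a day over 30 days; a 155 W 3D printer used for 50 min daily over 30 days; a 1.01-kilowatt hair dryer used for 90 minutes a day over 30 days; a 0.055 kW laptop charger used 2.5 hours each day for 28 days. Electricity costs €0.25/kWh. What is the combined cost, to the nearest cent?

vacuum cleaner: Runtime = 4 h/day × 30 days = 120 h
vacuum cleaner: 0.88 kW × 120 h = 105.6 kWh
3D printer: Runtime = 50 min × 30 = 1500 min = 25 h
3D printer: 0.155 kW × 25 h = 3.875 kWh
hair dryer: Runtime = 90 min × 30 = 2700 min = 45 h
hair dryer: 1.01 kW × 45 h = 45.45 kWh
laptop charger: Runtime = 2.5 h/day × 28 days = 70 h
laptop charger: 0.055 kW × 70 h = 3.85 kWh
Total energy = 158.775 kWh
Cost = 158.775 × €0.25 = €39.69

€39.69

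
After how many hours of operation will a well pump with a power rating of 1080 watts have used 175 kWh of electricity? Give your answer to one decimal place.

162.0 h

Hours = 175 kWh ÷ 1.08 kW = 162.0 h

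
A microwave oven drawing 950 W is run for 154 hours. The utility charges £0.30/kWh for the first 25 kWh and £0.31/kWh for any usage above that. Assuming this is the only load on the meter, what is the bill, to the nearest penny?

Energy = 0.95 kW × 154 h = 146.3 kWh
Tier 1 (0–25 kWh): 25 × £0.30 = £7.5
Above 25 kWh: 121.3 × £0.31 = £37.603
Bill = £45.10

£45.10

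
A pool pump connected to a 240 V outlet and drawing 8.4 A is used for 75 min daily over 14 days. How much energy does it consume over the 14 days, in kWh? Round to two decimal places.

Power = 8.4 A × 240 V = 2016 W = 2.016 kW
Runtime = 75 min × 14 = 1050 min = 17.5 h
Energy = 2.016 kW × 17.5 h = 35.28 kWh

35.28 kWh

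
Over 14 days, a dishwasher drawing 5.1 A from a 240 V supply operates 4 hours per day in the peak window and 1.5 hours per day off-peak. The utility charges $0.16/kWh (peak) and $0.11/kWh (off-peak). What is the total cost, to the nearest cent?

Power = 5.1 A × 240 V = 1224 W = 1.224 kW
Peak energy = 1.224 kW × 4 h × 14 = 68.544 kWh
Off-peak energy = 1.224 kW × 1.5 h × 14 = 25.704 kWh
Cost = 68.544 × $0.16 + 25.704 × $0.11 = $10.96704 + $2.82744 = $13.79

$13.79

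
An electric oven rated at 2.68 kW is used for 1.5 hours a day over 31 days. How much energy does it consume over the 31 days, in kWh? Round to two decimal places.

124.62 kWh

Runtime = 1.5 h/day × 31 days = 46.5 h
Energy = 2.68 kW × 46.5 h = 124.62 kWh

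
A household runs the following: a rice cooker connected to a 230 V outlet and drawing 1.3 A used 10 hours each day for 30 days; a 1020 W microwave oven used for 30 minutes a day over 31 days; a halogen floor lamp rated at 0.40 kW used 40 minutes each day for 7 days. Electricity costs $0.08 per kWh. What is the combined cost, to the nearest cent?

rice cooker: Power = 1.3 A × 230 V = 299 W = 0.299 kW
rice cooker: Runtime = 10 h/day × 30 days = 300 h
rice cooker: 0.299 kW × 300 h = 89.7 kWh
microwave oven: Runtime = 30 min × 31 = 930 min = 15.5 h
microwave oven: 1.02 kW × 15.5 h = 15.81 kWh
halogen floor lamp: Runtime = 40 min × 7 = 280 min = 4.666666… h
halogen floor lamp: 0.4 kW × 4.666666… h = 1.866666… kWh
Total energy = 107.376666… kWh
Cost = 107.376666… × $0.08 = $8.59

$8.59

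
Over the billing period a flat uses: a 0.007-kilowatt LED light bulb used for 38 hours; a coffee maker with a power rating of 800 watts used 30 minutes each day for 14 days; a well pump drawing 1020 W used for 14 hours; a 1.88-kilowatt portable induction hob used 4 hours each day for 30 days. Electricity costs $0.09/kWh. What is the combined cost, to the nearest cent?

LED light bulb: 0.007 kW × 38 h = 0.266 kWh
coffee maker: Runtime = 30 min × 14 = 420 min = 7 h
coffee maker: 0.8 kW × 7 h = 5.6 kWh
well pump: 1.02 kW × 14 h = 14.28 kWh
portable induction hob: Runtime = 4 h/day × 30 days = 120 h
portable induction hob: 1.88 kW × 120 h = 225.6 kWh
Total energy = 245.746 kWh
Cost = 245.746 × $0.09 = $22.12

$22.12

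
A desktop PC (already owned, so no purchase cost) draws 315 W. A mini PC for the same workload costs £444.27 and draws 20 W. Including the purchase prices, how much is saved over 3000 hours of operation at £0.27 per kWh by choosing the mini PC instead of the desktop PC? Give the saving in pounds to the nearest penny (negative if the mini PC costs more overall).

-£205.32

desktop PC: £0.00 + (315/1000) kW × 3000 h × £0.27 = £0.00 + £255.15 = £255.15
mini PC: £444.27 + (20/1000) kW × 3000 h × £0.27 = £444.27 + £16.2 = £460.47
Saving = £255.15 − £460.47 = −£205.32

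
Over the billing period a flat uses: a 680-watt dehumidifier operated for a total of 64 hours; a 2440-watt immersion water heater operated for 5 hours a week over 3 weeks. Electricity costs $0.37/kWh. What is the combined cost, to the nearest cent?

dehumidifier: 0.68 kW × 64 h = 43.52 kWh
immersion water heater: Runtime = 5 h/week × 3 weeks = 15 h
immersion water heater: 2.44 kW × 15 h = 36.6 kWh
Total energy = 80.12 kWh
Cost = 80.12 × $0.37 = $29.64

$29.64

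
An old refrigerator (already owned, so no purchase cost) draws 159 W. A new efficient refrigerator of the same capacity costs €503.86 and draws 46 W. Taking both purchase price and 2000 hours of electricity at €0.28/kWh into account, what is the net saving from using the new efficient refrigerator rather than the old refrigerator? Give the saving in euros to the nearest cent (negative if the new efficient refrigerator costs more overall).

old refrigerator: €0.00 + (159/1000) kW × 2000 h × €0.28 = €0.00 + €89.04 = €89.04
new efficient refrigerator: €503.86 + (46/1000) kW × 2000 h × €0.28 = €503.86 + €25.76 = €529.62
Saving = €89.04 − €529.62 = −€440.58

-€440.58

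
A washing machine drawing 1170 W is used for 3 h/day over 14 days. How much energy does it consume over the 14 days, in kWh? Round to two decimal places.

49.14 kWh

Runtime = 3 h/day × 14 days = 42 h
Energy = 1.17 kW × 42 h = 49.14 kWh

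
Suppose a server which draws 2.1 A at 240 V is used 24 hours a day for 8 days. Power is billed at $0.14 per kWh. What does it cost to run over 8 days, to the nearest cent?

Power = 2.1 A × 240 V = 504 W = 0.504 kW
Runtime = 24 h × 8 = 192 h
Energy = 0.504 kW × 192 h = 96.768 kWh
Cost = 96.768 kWh × $0.14/kWh = $13.55

$13.55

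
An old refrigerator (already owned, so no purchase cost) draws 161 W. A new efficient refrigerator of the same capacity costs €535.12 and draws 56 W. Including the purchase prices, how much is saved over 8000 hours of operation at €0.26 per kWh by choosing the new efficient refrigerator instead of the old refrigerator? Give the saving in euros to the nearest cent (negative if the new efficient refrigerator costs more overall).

-€316.72

old refrigerator: €0.00 + (161/1000) kW × 8000 h × €0.26 = €0.00 + €334.88 = €334.88
new efficient refrigerator: €535.12 + (56/1000) kW × 8000 h × €0.26 = €535.12 + €116.48 = €651.6
Saving = €334.88 − €651.6 = −€316.72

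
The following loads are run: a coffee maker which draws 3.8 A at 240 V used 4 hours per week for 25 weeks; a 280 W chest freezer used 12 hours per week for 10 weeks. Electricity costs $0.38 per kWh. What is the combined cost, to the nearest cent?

$47.42

coffee maker: Power = 3.8 A × 240 V = 912 W = 0.912 kW
coffee maker: Runtime = 4 h/week × 25 weeks = 100 h
coffee maker: 0.912 kW × 100 h = 91.2 kWh
chest freezer: Runtime = 12 h/week × 10 weeks = 120 h
chest freezer: 0.28 kW × 120 h = 33.6 kWh
Total energy = 124.8 kWh
Cost = 124.8 × $0.38 = $47.42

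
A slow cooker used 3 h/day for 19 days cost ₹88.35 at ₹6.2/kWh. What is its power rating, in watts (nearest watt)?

250 W

Energy = ₹88.35 ÷ ₹6.2/kWh = 14.25 kWh
Runtime = 3 h/day × 19 days = 57 h
Power = 14.25 kWh ÷ 57 h = 0.25 kW = 250 W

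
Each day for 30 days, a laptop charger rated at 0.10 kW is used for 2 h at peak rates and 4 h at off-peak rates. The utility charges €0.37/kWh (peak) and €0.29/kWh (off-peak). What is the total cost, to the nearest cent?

Peak energy = 0.1 kW × 2 h × 30 = 6 kWh
Off-peak energy = 0.1 kW × 4 h × 30 = 12 kWh
Cost = 6 × €0.37 + 12 × €0.29 = €2.22 + €3.48 = €5.70

€5.70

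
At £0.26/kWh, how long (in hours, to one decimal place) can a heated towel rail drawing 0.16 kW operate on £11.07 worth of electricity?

Energy available = £11.07 ÷ £0.26/kWh = 42.5769 kWh
Hours = 42.5769 kWh ÷ 0.16 kW = 266.1 h

266.1 h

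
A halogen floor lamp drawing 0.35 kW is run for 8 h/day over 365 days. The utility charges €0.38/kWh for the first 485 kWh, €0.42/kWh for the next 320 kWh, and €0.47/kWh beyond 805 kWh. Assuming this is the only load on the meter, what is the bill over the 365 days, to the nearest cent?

Runtime = 8 h/day × 365 days = 2920 h
Energy = 0.35 kW × 2920 h = 1022 kWh
Tier 1 (0–485 kWh): 485 × €0.38 = €184.3
Tier 2 (485–805 kWh): 320 × €0.42 = €134.4
Above 805 kWh: 217 × €0.47 = €101.99
Bill = €420.69

€420.69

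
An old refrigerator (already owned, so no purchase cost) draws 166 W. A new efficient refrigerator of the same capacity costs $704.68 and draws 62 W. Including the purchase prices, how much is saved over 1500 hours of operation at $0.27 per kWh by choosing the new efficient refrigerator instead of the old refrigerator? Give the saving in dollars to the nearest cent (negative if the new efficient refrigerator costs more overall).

-$662.56

old refrigerator: $0.00 + (166/1000) kW × 1500 h × $0.27 = $0.00 + $67.23 = $67.23
new efficient refrigerator: $704.68 + (62/1000) kW × 1500 h × $0.27 = $704.68 + $25.11 = $729.79
Saving = $67.23 − $729.79 = −$662.56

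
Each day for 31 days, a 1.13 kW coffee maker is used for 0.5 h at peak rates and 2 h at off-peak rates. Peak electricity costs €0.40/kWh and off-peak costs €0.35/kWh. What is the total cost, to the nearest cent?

Peak energy = 1.13 kW × 0.5 h × 31 = 17.515 kWh
Off-peak energy = 1.13 kW × 2 h × 31 = 70.06 kWh
Cost = 17.515 × €0.40 + 70.06 × €0.35 = €7.006 + €24.521 = €31.53

€31.53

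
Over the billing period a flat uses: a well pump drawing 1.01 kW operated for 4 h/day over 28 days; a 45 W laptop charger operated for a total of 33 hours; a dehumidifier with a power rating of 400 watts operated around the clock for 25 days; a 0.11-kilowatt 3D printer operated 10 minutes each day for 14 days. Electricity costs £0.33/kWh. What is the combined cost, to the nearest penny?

well pump: Runtime = 4 h/day × 28 days = 112 h
well pump: 1.01 kW × 112 h = 113.12 kWh
laptop charger: 0.045 kW × 33 h = 1.485 kWh
dehumidifier: Runtime = 24 h × 25 = 600 h
dehumidifier: 0.4 kW × 600 h = 240 kWh
3D printer: Runtime = 10 min × 14 = 140 min = 2.333333… h
3D printer: 0.11 kW × 2.333333… h = 0.256666… kWh
Total energy = 354.861666… kWh
Cost = 354.861666… × £0.33 = £117.10

£117.10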